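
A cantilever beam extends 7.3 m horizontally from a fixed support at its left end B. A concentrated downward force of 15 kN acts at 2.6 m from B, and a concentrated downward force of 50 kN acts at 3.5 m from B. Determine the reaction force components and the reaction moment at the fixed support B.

B_x = 0, B_y = 65.00 kN, M_B = 214.0 kN·m

ΣF_x = 0: B_x = 0.
ΣF_y = 0: B_y − 15 − 50 = 0 → B_y = 65.00 kN.
ΣM about B: M_B − 15·2.6 − 50·3.5 = 0 → M_B = 214.0 kN·m.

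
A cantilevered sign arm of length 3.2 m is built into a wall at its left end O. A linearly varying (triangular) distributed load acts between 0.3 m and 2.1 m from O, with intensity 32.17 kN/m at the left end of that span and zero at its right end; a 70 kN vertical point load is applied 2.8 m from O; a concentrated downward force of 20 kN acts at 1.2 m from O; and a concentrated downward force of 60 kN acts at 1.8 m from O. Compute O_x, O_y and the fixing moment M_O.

Resultant of the triangular load: ½ × 32.17 × 1.8 = 28.953 kN, acting at 0.9 m from O (one-third of the span from the peak).
ΣF_x = 0: O_x = 0.
ΣF_y = 0: O_y − ½·32.17·1.8 − 70 − 20 − 60 = 0 → O_y = 179.0 kN.
ΣM about O: M_O − (½·32.17·1.8)·0.9 − 70·2.8 − 20·1.2 − 60·1.8 = 0 → M_O = 354.1 kN·m.

O_x = 0, O_y = 179.0 kN, M_O = 354.1 kN·m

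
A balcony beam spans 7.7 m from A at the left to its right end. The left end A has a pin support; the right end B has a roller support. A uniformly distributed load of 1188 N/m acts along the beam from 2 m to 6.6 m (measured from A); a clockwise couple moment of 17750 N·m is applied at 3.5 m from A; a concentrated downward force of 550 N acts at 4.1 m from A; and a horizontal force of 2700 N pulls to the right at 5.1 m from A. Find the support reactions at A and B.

Resultant of the distributed load: 1188 × 4.6 = 5464.8 N at 4.3 m from A.
ΣM about A: B_y·7.7 − (1188·4.6)·4.3 − 17750 − 550·4.1 = 0 → B_y = 43503.64/7.7 = 5649.82 ≈ 5650 N.
ΣF_y = 0: A_y + 5649.82 − 1188·4.6 − 550 = 0 → A_y = 365.0 N.
ΣF_x = 0: A_x + 2700 = 0 → A_x = -2700 N.

A_x = -2700 N, A_y = 365.0 N, B_y = 5650 N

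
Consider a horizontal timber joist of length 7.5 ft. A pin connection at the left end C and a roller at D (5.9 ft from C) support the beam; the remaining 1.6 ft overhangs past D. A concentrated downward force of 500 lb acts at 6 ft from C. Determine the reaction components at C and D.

Moments about C: D_y·5.9 − 500·6 = 0 → D_y = 3000/5.9 = 508.475 ≈ 508.5 lb.
ΣF_y = 0: C_y + 508.475 − 500 = 0 → C_y = -8.475 lb.
ΣF_x = 0: no horizontal applied forces, so C_x = 0.

C_x = 0, C_y = -8.475 lb, D_y = 508.5 lb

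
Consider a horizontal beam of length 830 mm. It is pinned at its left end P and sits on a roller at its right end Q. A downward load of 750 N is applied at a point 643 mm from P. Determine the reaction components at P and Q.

P_x = 0, P_y = 169.0 N, Q_y = 581.0 N

Moments about P: Q_y·830 − 750·643 = 0 → Q_y = 482250/830 = 581.024 ≈ 581.0 N.
ΣF_y = 0: P_y + 581.024 − 750 = 0 → P_y = 169.0 N.
ΣF_x = 0: no horizontal applied forces, so P_x = 0.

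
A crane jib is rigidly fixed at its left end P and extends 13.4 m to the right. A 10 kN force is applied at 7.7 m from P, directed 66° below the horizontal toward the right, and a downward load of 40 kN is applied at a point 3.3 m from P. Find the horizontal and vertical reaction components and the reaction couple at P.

P_x = -4.067 kN, P_y = 49.14 kN, M_P = 202.3 kN·m

ΣF_x = 0: P_x + 10·cos66° = 0 → P_x = -4.067 kN.
ΣF_y = 0: P_y − 10·sin66° − 40 = 0 → P_y = 49.14 kN.
ΣM about P: M_P − 10·sin66°·7.7 − 40·3.3 = 0 → M_P = 202.3 kN·m.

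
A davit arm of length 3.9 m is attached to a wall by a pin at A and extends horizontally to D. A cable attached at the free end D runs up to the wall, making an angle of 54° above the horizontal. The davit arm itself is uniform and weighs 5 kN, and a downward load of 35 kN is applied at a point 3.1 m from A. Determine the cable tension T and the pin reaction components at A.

T = 37.48 kN, A_x = 22.03 kN, A_y = 9.679 kN

ΣM about A: T·sin54°·3.9 − 5·1.95 − 35·3.1 = 0 → T = 118.25/(3.9·0.809017) = 37.4782 ≈ 37.48 kN.
ΣF_x = 0: A_x − T·cos54° = 0 → A_x = 37.4782 × 0.587785 = 22.03 kN.
ΣF_y = 0: A_y + T·sin54° − 5 − 35 = 0 → A_y = 40 − 37.4782 × 0.809017 = 9.679 kN.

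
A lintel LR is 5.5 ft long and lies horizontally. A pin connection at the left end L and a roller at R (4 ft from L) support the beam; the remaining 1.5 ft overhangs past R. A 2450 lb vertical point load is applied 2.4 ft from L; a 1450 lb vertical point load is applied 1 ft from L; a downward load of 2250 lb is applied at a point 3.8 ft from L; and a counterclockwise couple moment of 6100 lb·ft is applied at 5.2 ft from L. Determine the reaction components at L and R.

L_x = 0, L_y = 3705 lb, R_y = 2445 lb

Taking moments about L: R_y·4 − 2450·2.4 − 1450·1 − 2250·3.8 + 6100 = 0 → R_y = 9780/4 = 2445 lb.
ΣF_y = 0: L_y + 2445 − 2450 − 1450 − 2250 = 0 → L_y = 3705 lb.
ΣF_x = 0: no horizontal applied forces, so L_x = 0.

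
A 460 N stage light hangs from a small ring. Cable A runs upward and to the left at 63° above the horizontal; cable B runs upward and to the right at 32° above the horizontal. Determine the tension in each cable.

ΣF_x = 0: −T_A·cos63° + T_B·cos32° = 0 → T_B = 0.535336·T_A.
ΣF_y = 0: T_A·sin63° + T_B·sin32° = 460.
Substitute: T_A·(0.891007 + 0.535336·0.529919) = 460 → T_A = 391.592 ≈ 391.6 N.
Then T_B = 0.535336 × 391.592 = 209.6 N.

T_A = 391.6 N, T_B = 209.6 N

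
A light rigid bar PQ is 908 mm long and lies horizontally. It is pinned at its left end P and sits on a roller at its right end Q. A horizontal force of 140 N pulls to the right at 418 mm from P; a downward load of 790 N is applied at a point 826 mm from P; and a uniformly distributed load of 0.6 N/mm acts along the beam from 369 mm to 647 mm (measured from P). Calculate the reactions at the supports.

P_x = -140.0 N, P_y = 144.8 N, Q_y = 812.0 N

Resultant of the distributed load: 0.6 × 278 = 166.8 N at 508 mm from P.
Moments about P: Q_y·908 − 790·826 − (0.6·278)·508 = 0 → Q_y = 737274.4/908 = 811.976 ≈ 812.0 N.
ΣF_y = 0: P_y + 811.976 − 790 − 0.6·278 = 0 → P_y = 144.8 N.
ΣF_x = 0: P_x + 140 = 0 → P_x = -140.0 N.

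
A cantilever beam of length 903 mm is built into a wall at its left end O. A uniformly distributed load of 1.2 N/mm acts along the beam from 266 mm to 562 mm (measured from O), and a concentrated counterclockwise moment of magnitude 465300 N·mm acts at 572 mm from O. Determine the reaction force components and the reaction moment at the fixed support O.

O_x = 0, O_y = 355.2 N, M_O = -318200 N·mm

Resultant of the distributed load: 1.2 × 296 = 355.2 N at 414 mm from O.
ΣF_x = 0: O_x = 0.
ΣF_y = 0: O_y − 1.2·296 = 0 → O_y = 355.2 N.
ΣM about O: M_O − (1.2·296)·414 + 465300 = 0 → M_O = -318200 N·mm.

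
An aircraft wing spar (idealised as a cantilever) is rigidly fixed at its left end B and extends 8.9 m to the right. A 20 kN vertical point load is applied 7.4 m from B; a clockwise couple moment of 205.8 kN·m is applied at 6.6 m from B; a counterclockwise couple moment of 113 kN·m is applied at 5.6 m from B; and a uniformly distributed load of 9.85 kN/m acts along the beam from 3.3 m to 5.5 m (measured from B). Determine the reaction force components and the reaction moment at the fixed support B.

Resultant of the distributed load: 9.85 × 2.2 = 21.67 kN at 4.4 m from B.
ΣF_x = 0: B_x = 0.
ΣF_y = 0: B_y − 20 − 9.85·2.2 = 0 → B_y = 41.67 kN.
ΣM about B: M_B − 20·7.4 − 205.8 + 113 − (9.85·2.2)·4.4 = 0 → M_B = 336.1 kN·m.

B_x = 0, B_y = 41.67 kN, M_B = 336.1 kN·m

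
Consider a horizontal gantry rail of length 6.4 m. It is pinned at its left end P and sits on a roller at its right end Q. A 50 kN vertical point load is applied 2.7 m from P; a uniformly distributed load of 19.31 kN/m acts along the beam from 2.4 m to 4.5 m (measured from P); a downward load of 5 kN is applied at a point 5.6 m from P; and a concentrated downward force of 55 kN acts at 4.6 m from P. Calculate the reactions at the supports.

Resultant of the distributed load: 19.31 × 2.1 = 40.551 kN at 3.45 m from P.
Moments about P: Q_y·6.4 − 50·2.7 − (19.31·2.1)·3.45 − 5·5.6 − 55·4.6 = 0 → Q_y = 555.90095/6.4 = 86.8595 ≈ 86.86 kN.
ΣF_y = 0: P_y + 86.8595 − 50 − 19.31·2.1 − 5 − 55 = 0 → P_y = 63.69 kN.
ΣF_x = 0: no horizontal applied forces, so P_x = 0.

P_x = 0, P_y = 63.69 kN, Q_y = 86.86 kN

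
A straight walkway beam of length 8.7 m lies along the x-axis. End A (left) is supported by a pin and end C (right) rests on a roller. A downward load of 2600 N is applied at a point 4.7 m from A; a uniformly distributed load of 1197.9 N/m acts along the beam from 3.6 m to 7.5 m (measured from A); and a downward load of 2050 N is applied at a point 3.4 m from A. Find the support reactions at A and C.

A_x = 0, A_y = 4136 N, C_y = 5186 N

Resultant of the distributed load: 1197.9 × 3.9 = 4671.81 N at 5.55 m from A.
Taking moments about A: C_y·8.7 − 2600·4.7 − (1197.9·3.9)·5.55 − 2050·3.4 = 0 → C_y = 45118.5455/8.7 = 5186.04 ≈ 5186 N.
ΣF_y = 0: A_y + 5186.04 − 2600 − 1197.9·3.9 − 2050 = 0 → A_y = 4136 N.
ΣF_x = 0: no horizontal applied forces, so A_x = 0.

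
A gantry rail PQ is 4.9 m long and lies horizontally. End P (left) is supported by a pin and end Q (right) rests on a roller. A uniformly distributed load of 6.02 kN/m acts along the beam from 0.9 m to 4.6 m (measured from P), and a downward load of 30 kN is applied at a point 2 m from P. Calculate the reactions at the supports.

P_x = 0, P_y = 27.53 kN, Q_y = 24.75 kN

Resultant of the distributed load: 6.02 × 3.7 = 22.274 kN at 2.75 m from P.
Moments about P: Q_y·4.9 − (6.02·3.7)·2.75 − 30·2 = 0 → Q_y = 121.2535/4.9 = 24.7456 ≈ 24.75 kN.
ΣF_y = 0: P_y + 24.7456 − 6.02·3.7 − 30 = 0 → P_y = 27.53 kN.
ΣF_x = 0: no horizontal applied forces, so P_x = 0.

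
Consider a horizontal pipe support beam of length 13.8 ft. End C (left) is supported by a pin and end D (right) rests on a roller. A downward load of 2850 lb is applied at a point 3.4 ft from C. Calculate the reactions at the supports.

C_x = 0, C_y = 2148 lb, D_y = 702.2 lb

Taking moments about C: D_y·13.8 − 2850·3.4 = 0 → D_y = 9690/13.8 = 702.174 ≈ 702.2 lb.
ΣF_y = 0: C_y + 702.174 − 2850 = 0 → C_y = 2148 lb.
ΣF_x = 0: no horizontal applied forces, so C_x = 0.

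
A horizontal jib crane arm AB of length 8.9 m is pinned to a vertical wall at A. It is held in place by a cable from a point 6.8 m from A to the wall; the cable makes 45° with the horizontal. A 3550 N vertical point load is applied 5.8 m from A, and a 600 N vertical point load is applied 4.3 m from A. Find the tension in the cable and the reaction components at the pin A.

T = 4819 N, A_x = 3407 N, A_y = 742.6 N

ΣM about A: T·sin45°·6.8 − 3550·5.8 − 600·4.3 = 0 → T = 23170/(6.8·0.707107) = 4818.72 ≈ 4819 N.
ΣF_x = 0: A_x − T·cos45° = 0 → A_x = 4818.72 × 0.707107 = 3407 N.
ΣF_y = 0: A_y + T·sin45° − 3550 − 600 = 0 → A_y = 4150 − 4818.72 × 0.707107 = 742.6 N.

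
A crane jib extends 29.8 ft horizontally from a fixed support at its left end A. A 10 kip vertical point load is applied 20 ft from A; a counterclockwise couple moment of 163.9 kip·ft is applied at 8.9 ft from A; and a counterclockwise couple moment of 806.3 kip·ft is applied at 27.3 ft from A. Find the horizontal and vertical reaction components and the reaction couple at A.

A_x = 0, A_y = 10.00 kip, M_A = -770.2 kip·ft

ΣF_x = 0: A_x = 0.
ΣF_y = 0: A_y − 10 = 0 → A_y = 10.00 kip.
ΣM about A: M_A − 10·20 + 163.9 + 806.3 = 0 → M_A = -770.2 kip·ft.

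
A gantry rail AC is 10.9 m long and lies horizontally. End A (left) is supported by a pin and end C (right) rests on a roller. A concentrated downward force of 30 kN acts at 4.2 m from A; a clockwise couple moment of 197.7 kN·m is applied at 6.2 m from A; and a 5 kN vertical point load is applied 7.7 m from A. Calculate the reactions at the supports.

A_x = 0, A_y = 1.771 kN, C_y = 33.23 kN

Taking moments about A: C_y·10.9 − 30·4.2 − 197.7 − 5·7.7 = 0 → C_y = 362.2/10.9 = 33.2294 ≈ 33.23 kN.
ΣF_y = 0: A_y + 33.2294 − 30 − 5 = 0 → A_y = 1.771 kN.
ΣF_x = 0: no horizontal applied forces, so A_x = 0.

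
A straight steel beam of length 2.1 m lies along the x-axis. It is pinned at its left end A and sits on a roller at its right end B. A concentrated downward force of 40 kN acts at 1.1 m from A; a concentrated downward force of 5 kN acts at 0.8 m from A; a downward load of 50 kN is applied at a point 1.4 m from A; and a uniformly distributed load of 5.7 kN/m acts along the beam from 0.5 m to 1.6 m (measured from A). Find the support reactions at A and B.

Resultant of the distributed load: 5.7 × 1.1 = 6.27 kN at 1.05 m from A.
ΣM about A: B_y·2.1 − 40·1.1 − 5·0.8 − 50·1.4 − (5.7·1.1)·1.05 = 0 → B_y = 124.5835/2.1 = 59.3255 ≈ 59.33 kN.
ΣF_y = 0: A_y + 59.3255 − 40 − 5 − 50 − 5.7·1.1 = 0 → A_y = 41.94 kN.
ΣF_x = 0: no horizontal applied forces, so A_x = 0.

A_x = 0, A_y = 41.94 kN, B_y = 59.33 kN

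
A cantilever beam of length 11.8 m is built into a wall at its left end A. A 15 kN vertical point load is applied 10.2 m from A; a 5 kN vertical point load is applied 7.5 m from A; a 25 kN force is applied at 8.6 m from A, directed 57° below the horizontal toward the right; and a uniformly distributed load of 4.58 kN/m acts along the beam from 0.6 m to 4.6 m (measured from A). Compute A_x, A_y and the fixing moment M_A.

A_x = -13.62 kN, A_y = 59.29 kN, M_A = 418.4 kN·m

Resultant of the distributed load: 4.58 × 4 = 18.32 kN at 2.6 m from A.
ΣF_x = 0: A_x + 25·cos57° = 0 → A_x = -13.62 kN.
ΣF_y = 0: A_y − 15 − 5 − 25·sin57° − 4.58·4 = 0 → A_y = 59.29 kN.
ΣM about A: M_A − 15·10.2 − 5·7.5 − 25·sin57°·8.6 − (4.58·4)·2.6 = 0 → M_A = 418.4 kN·m.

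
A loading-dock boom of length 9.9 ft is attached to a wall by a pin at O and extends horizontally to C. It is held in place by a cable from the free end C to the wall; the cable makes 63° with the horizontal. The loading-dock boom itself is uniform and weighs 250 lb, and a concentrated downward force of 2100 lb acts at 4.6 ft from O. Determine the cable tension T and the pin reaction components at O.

ΣM about O: T·sin63°·9.9 − 250·4.95 − 2100·4.6 = 0 → T = 10897.5/(9.9·0.891007) = 1235.41 ≈ 1235 lb.
ΣF_x = 0: O_x − T·cos63° = 0 → O_x = 1235.41 × 0.45399 = 560.9 lb.
ΣF_y = 0: O_y + T·sin63° − 250 − 2100 = 0 → O_y = 2350 − 1235.41 × 0.891007 = 1249 lb.

T = 1235 lb, O_x = 560.9 lb, O_y = 1249 lb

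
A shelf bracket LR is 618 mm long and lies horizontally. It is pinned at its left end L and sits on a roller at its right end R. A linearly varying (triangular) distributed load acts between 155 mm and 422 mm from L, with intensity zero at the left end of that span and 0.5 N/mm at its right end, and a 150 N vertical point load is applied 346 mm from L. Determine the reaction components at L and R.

L_x = 0, L_y = 96.80 N, R_y = 119.9 N

Resultant of the triangular load: ½ × 0.5 × 267 = 66.75 N, acting at 333 mm from L (one-third of the span from the peak).
Moments about L: R_y·618 − (½·0.5·267)·333 − 150·346 = 0 → R_y = 74127.75/618 = 119.948 ≈ 119.9 N.
ΣF_y = 0: L_y + 119.948 − ½·0.5·267 − 150 = 0 → L_y = 96.80 N.
ΣF_x = 0: no horizontal applied forces, so L_x = 0.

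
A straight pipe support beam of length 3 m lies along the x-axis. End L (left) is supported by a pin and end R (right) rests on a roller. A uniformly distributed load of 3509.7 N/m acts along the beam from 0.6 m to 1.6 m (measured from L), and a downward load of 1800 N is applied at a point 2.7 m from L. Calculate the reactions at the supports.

Resultant of the distributed load: 3509.7 × 1 = 3509.7 N at 1.1 m from L.
ΣM about L: R_y·3 − (3509.7·1)·1.1 − 1800·2.7 = 0 → R_y = 8720.67/3 = 2906.89 ≈ 2907 N.
ΣF_y = 0: L_y + 2906.89 − 3509.7·1 − 1800 = 0 → L_y = 2403 N.
ΣF_x = 0: no horizontal applied forces, so L_x = 0.

L_x = 0, L_y = 2403 N, R_y = 2907 N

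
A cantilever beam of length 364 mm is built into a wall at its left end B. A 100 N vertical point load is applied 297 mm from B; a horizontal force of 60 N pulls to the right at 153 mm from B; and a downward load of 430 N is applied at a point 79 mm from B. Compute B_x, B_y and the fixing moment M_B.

B_x = -60.00 N, B_y = 530.0 N, M_B = 63670 N·mm

ΣF_x = 0: B_x + 60 = 0 → B_x = -60.00 N.
ΣF_y = 0: B_y − 100 − 430 = 0 → B_y = 530.0 N.
ΣM about B: M_B − 100·297 − 430·79 = 0 → M_B = 63670 N·mm.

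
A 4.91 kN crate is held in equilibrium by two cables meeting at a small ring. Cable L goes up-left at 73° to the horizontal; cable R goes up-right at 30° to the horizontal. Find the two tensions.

ΣF_x = 0: −T_L·cos73° + T_R·cos30° = 0 → T_R = 0.337602·T_L.
ΣF_y = 0: T_L·sin73° + T_R·sin30° = 4.91.
Substitute: T_L·(0.956305 + 0.337602·0.5) = 4.91 → T_L = 4.36403 ≈ 4.364 kN.
Then T_R = 0.337602 × 4.36403 = 1.473 kN.

T_L = 4.364 kN, T_R = 1.473 kN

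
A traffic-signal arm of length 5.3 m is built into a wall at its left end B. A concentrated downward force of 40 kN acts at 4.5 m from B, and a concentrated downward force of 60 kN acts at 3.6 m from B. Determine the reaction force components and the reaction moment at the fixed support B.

ΣF_x = 0: B_x = 0.
ΣF_y = 0: B_y − 40 − 60 = 0 → B_y = 100.0 kN.
ΣM about B: M_B − 40·4.5 − 60·3.6 = 0 → M_B = 396.0 kN·m.

B_x = 0, B_y = 100.0 kN, M_B = 396.0 kN·m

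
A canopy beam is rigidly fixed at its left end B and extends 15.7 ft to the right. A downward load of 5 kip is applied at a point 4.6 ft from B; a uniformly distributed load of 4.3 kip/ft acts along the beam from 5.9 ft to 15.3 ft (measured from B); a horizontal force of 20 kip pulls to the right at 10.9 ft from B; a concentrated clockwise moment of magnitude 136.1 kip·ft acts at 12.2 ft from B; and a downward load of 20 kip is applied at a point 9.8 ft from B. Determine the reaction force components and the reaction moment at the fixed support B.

B_x = -20.00 kip, B_y = 65.42 kip, M_B = 783.6 kip·ft

Resultant of the distributed load: 4.3 × 9.4 = 40.42 kip at 10.6 ft from B.
ΣF_x = 0: B_x + 20 = 0 → B_x = -20.00 kip.
ΣF_y = 0: B_y − 5 − 4.3·9.4 − 20 = 0 → B_y = 65.42 kip.
ΣM about B: M_B − 5·4.6 − (4.3·9.4)·10.6 − 136.1 − 20·9.8 = 0 → M_B = 783.6 kip·ft.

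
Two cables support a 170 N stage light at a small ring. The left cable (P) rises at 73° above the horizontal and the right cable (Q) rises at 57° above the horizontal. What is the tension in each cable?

ΣF_x = 0: −T_P·cos73° + T_Q·cos57° = 0 → T_Q = 0.536817·T_P.
ΣF_y = 0: T_P·sin73° + T_Q·sin57° = 170.
Substitute: T_P·(0.956305 + 0.536817·0.838671) = 170 → T_P = 120.866 ≈ 120.9 N.
Then T_Q = 0.536817 × 120.866 = 64.88 N.

T_P = 120.9 N, T_Q = 64.88 N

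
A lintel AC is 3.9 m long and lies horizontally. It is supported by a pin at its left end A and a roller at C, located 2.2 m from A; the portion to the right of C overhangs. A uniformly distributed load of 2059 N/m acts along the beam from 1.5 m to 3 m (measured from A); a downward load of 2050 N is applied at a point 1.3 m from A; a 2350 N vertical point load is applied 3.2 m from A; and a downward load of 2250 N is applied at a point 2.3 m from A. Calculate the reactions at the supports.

Resultant of the distributed load: 2059 × 1.5 = 3088.5 N at 2.25 m from A.
ΣM about A: C_y·2.2 − (2059·1.5)·2.25 − 2050·1.3 − 2350·3.2 − 2250·2.3 = 0 → C_y = 22309.125/2.2 = 10140.5 ≈ 10140 N.
ΣF_y = 0: A_y + 10140.5 − 2059·1.5 − 2050 − 2350 − 2250 = 0 → A_y = -402.0 N.
ΣF_x = 0: no horizontal applied forces, so A_x = 0.

A_x = 0, A_y = -402.0 N, C_y = 10140 N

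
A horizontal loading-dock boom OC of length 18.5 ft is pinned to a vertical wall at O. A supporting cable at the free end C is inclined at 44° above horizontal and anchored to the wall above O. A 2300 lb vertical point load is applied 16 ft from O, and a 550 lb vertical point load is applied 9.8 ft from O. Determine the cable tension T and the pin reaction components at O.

ΣM about O: T·sin44°·18.5 − 2300·16 − 550·9.8 = 0 → T = 42190/(18.5·0.694658) = 3282.97 ≈ 3283 lb.
ΣF_x = 0: O_x − T·cos44° = 0 → O_x = 3282.97 × 0.71934 = 2362 lb.
ΣF_y = 0: O_y + T·sin44° − 2300 − 550 = 0 → O_y = 2850 − 3282.97 × 0.694658 = 569.5 lb.

T = 3283 lb, O_x = 2362 lb, O_y = 569.5 lb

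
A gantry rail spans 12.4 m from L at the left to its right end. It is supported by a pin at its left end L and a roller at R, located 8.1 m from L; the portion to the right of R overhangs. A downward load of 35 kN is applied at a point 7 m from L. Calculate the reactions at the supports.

Taking moments about L: R_y·8.1 − 35·7 = 0 → R_y = 245/8.1 = 30.2469 ≈ 30.25 kN.
ΣF_y = 0: L_y + 30.2469 − 35 = 0 → L_y = 4.753 kN.
ΣF_x = 0: no horizontal applied forces, so L_x = 0.

L_x = 0, L_y = 4.753 kN, R_y = 30.25 kN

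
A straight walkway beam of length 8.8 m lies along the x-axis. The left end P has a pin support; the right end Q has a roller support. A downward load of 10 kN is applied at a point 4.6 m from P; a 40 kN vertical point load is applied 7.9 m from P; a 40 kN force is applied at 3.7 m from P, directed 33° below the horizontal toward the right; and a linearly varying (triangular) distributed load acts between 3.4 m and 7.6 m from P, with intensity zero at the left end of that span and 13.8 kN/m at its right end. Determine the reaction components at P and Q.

P_x = -33.55 kN, P_y = 30.05 kN, Q_y = 70.71 kN

Resultant of the triangular load: ½ × 13.8 × 4.2 = 28.98 kN, acting at 6.2 m from P (one-third of the span from the peak).
Taking moments about P: Q_y·8.8 − 10·4.6 − 40·7.9 − 40·sin33°·3.7 − (½·13.8·4.2)·6.2 = 0 → Q_y = 622.283/8.8 = 70.714 ≈ 70.71 kN.
ΣF_y = 0: P_y + 70.714 − 10 − 40 − 40·sin33° − ½·13.8·4.2 = 0 → P_y = 30.05 kN.
ΣF_x = 0: P_x + 40·cos33° = 0 → P_x = -33.55 kN.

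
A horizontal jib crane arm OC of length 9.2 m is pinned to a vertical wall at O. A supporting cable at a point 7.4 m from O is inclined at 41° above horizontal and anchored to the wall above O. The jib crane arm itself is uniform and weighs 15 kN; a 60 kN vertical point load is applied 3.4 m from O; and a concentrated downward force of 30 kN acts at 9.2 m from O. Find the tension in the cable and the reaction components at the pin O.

T = 113.1 kN, O_x = 85.34 kN, O_y = 30.81 kN

ΣM about O: T·sin41°·7.4 − 15·4.6 − 60·3.4 − 30·9.2 = 0 → T = 549/(7.4·0.656059) = 113.083 ≈ 113.1 kN.
ΣF_x = 0: O_x − T·cos41° = 0 → O_x = 113.083 × 0.75471 = 85.34 kN.
ΣF_y = 0: O_y + T·sin41° − 15 − 60 − 30 = 0 → O_y = 105 − 113.083 × 0.656059 = 30.81 kN.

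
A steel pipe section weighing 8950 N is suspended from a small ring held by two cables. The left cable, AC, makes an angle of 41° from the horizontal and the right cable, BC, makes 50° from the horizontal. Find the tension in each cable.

ΣF_x = 0: −T_AC·cos41° + T_BC·cos50° = 0 → T_BC = 1.17412·T_AC.
ΣF_y = 0: T_AC·sin41° + T_BC·sin50° = 8950.
Substitute: T_AC·(0.656059 + 1.17412·0.766044) = 8950 → T_AC = 5753.83 ≈ 5754 N.
Then T_BC = 1.17412 × 5753.83 = 6756 N.

T_AC = 5754 N, T_BC = 6756 N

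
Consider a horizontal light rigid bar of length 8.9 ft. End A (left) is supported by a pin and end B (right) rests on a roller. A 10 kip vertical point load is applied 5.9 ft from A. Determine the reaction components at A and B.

A_x = 0, A_y = 3.371 kip, B_y = 6.629 kip

ΣM about A: B_y·8.9 − 10·5.9 = 0 → B_y = 59/8.9 = 6.62921 ≈ 6.629 kip.
ΣF_y = 0: A_y + 6.62921 − 10 = 0 → A_y = 3.371 kip.
ΣF_x = 0: no horizontal applied forces, so A_x = 0.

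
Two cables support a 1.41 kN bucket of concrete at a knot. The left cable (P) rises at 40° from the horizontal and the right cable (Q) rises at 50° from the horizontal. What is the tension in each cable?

T_P = 0.9063 kN, T_Q = 1.080 kN

ΣF_x = 0: −T_P·cos40° + T_Q·cos50° = 0 → T_Q = 1.19175·T_P.
ΣF_y = 0: T_P·sin40° + T_Q·sin50° = 1.41.
Substitute: T_P·(0.642788 + 1.19175·0.766044) = 1.41 → T_P = 0.906332 ≈ 0.9063 kN.
Then T_Q = 1.19175 × 0.906332 = 1.080 kN.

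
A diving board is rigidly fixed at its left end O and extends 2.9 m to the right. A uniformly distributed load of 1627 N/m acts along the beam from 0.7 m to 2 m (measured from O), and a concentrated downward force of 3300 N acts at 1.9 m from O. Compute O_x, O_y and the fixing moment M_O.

O_x = 0, O_y = 5415 N, M_O = 9125 N·m

Resultant of the distributed load: 1627 × 1.3 = 2115.1 N at 1.35 m from O.
ΣF_x = 0: O_x = 0.
ΣF_y = 0: O_y − 1627·1.3 − 3300 = 0 → O_y = 5415 N.
ΣM about O: M_O − (1627·1.3)·1.35 − 3300·1.9 = 0 → M_O = 9125 N·m.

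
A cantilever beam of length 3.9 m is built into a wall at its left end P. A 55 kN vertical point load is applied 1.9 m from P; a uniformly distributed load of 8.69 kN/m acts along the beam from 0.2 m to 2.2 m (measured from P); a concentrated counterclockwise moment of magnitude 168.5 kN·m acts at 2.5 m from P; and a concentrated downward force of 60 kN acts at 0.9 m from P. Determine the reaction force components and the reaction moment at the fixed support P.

Resultant of the distributed load: 8.69 × 2 = 17.38 kN at 1.2 m from P.
ΣF_x = 0: P_x = 0.
ΣF_y = 0: P_y − 55 − 8.69·2 − 60 = 0 → P_y = 132.4 kN.
ΣM about P: M_P − 55·1.9 − (8.69·2)·1.2 + 168.5 − 60·0.9 = 0 → M_P = 10.86 kN·m.

P_x = 0, P_y = 132.4 kN, M_P = 10.86 kN·m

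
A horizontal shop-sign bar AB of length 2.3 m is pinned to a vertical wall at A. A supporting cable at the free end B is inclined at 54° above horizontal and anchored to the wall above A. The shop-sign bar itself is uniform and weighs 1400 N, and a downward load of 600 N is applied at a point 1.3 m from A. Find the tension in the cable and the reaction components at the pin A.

T = 1284 N, A_x = 755.0 N, A_y = 960.9 N

ΣM about A: T·sin54°·2.3 − 1400·1.15 − 600·1.3 = 0 → T = 2390/(2.3·0.809017) = 1284.44 ≈ 1284 N.
ΣF_x = 0: A_x − T·cos54° = 0 → A_x = 1284.44 × 0.587785 = 755.0 N.
ΣF_y = 0: A_y + T·sin54° − 1400 − 600 = 0 → A_y = 2000 − 1284.44 × 0.809017 = 960.9 N.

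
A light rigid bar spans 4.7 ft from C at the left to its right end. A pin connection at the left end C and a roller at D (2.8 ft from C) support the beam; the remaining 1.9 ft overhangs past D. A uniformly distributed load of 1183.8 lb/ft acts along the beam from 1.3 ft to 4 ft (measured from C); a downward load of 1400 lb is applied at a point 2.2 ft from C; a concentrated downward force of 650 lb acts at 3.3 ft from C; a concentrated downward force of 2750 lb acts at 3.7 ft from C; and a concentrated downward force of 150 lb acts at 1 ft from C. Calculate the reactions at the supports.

Resultant of the distributed load: 1183.8 × 2.7 = 3196.26 lb at 2.65 ft from C.
Taking moments about C: D_y·2.8 − (1183.8·2.7)·2.65 − 1400·2.2 − 650·3.3 − 2750·3.7 − 150·1 = 0 → D_y = 24020.089/2.8 = 8578.6 ≈ 8579 lb.
ΣF_y = 0: C_y + 8578.6 − 1183.8·2.7 − 1400 − 650 − 2750 − 150 = 0 → C_y = -432.3 lb.
ΣF_x = 0: no horizontal applied forces, so C_x = 0.

C_x = 0, C_y = -432.3 lb, D_y = 8579 lb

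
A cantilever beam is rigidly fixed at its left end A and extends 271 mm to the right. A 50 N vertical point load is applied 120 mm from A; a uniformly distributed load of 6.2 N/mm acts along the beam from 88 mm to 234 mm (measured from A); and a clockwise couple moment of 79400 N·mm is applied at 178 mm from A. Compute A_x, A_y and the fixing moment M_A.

Resultant of the distributed load: 6.2 × 146 = 905.2 N at 161 mm from A.
ΣF_x = 0: A_x = 0.
ΣF_y = 0: A_y − 50 − 6.2·146 = 0 → A_y = 955.2 N.
ΣM about A: M_A − 50·120 − (6.2·146)·161 − 79400 = 0 → M_A = 231100 N·mm.

A_x = 0, A_y = 955.2 N, M_A = 231100 N·mm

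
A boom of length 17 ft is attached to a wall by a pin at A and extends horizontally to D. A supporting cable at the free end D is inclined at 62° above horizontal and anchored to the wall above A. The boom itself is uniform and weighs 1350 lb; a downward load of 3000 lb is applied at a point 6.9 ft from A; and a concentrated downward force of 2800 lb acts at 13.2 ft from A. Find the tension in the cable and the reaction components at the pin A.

T = 4606 lb, A_x = 2162 lb, A_y = 3083 lb

ΣM about A: T·sin62°·17 − 1350·8.5 − 3000·6.9 − 2800·13.2 = 0 → T = 69135/(17·0.882948) = 4605.89 ≈ 4606 lb.
ΣF_x = 0: A_x − T·cos62° = 0 → A_x = 4605.89 × 0.469472 = 2162 lb.
ΣF_y = 0: A_y + T·sin62° − 1350 − 3000 − 2800 = 0 → A_y = 7150 − 4605.89 × 0.882948 = 3083 lb.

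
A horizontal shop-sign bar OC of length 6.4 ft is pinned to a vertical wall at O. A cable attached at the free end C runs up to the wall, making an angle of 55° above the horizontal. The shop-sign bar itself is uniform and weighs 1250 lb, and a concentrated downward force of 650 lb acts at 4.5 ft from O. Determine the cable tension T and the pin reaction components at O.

ΣM about O: T·sin55°·6.4 − 1250·3.2 − 650·4.5 = 0 → T = 6925/(6.4·0.819152) = 1320.92 ≈ 1321 lb.
ΣF_x = 0: O_x − T·cos55° = 0 → O_x = 1320.92 × 0.573576 = 757.6 lb.
ΣF_y = 0: O_y + T·sin55° − 1250 − 650 = 0 → O_y = 1900 − 1320.92 × 0.819152 = 818.0 lb.

T = 1321 lb, O_x = 757.6 lb, O_y = 818.0 lb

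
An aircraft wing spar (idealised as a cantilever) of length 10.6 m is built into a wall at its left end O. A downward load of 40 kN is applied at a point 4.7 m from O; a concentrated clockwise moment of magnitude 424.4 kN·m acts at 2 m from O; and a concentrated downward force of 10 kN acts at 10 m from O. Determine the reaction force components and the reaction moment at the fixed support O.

O_x = 0, O_y = 50.00 kN, M_O = 712.4 kN·m

ΣF_x = 0: O_x = 0.
ΣF_y = 0: O_y − 40 − 10 = 0 → O_y = 50.00 kN.
ΣM about O: M_O − 40·4.7 − 424.4 − 10·10 = 0 → M_O = 712.4 kN·m.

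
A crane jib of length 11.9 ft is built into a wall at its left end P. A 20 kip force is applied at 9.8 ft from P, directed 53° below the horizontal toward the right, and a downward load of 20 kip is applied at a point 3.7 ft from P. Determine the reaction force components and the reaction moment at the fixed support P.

ΣF_x = 0: P_x + 20·cos53° = 0 → P_x = -12.04 kip.
ΣF_y = 0: P_y − 20·sin53° − 20 = 0 → P_y = 35.97 kip.
ΣM about P: M_P − 20·sin53°·9.8 − 20·3.7 = 0 → M_P = 230.5 kip·ft.

P_x = -12.04 kip, P_y = 35.97 kip, M_P = 230.5 kip·ft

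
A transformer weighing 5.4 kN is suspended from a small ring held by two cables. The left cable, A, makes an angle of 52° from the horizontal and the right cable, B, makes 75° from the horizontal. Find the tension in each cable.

ΣF_x = 0: −T_A·cos52° + T_B·cos75° = 0 → T_B = 2.37873·T_A.
ΣF_y = 0: T_A·sin52° + T_B·sin75° = 5.4.
Substitute: T_A·(0.788011 + 2.37873·0.965926) = 5.4 → T_A = 1.75001 ≈ 1.750 kN.
Then T_B = 2.37873 × 1.75001 = 4.163 kN.

T_A = 1.750 kN, T_B = 4.163 kN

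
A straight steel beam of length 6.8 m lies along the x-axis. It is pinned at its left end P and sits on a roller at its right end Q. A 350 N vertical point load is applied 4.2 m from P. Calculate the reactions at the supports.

Taking moments about P: Q_y·6.8 − 350·4.2 = 0 → Q_y = 1470/6.8 = 216.176 ≈ 216.2 N.
ΣF_y = 0: P_y + 216.176 − 350 = 0 → P_y = 133.8 N.
ΣF_x = 0: no horizontal applied forces, so P_x = 0.

P_x = 0, P_y = 133.8 N, Q_y = 216.2 N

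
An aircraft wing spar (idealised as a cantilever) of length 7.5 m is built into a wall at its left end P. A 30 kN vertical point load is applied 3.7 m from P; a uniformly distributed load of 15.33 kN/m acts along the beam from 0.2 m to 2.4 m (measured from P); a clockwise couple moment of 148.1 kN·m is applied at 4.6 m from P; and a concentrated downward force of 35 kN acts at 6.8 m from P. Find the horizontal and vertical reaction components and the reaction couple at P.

Resultant of the distributed load: 15.33 × 2.2 = 33.726 kN at 1.3 m from P.
ΣF_x = 0: P_x = 0.
ΣF_y = 0: P_y − 30 − 15.33·2.2 − 35 = 0 → P_y = 98.73 kN.
ΣM about P: M_P − 30·3.7 − (15.33·2.2)·1.3 − 148.1 − 35·6.8 = 0 → M_P = 540.9 kN·m.

P_x = 0, P_y = 98.73 kN, M_P = 540.9 kN·m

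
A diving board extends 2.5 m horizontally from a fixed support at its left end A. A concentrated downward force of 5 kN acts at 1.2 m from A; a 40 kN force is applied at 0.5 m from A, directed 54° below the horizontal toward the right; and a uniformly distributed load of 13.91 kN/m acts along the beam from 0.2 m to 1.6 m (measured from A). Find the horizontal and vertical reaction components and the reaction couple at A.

Resultant of the distributed load: 13.91 × 1.4 = 19.474 kN at 0.9 m from A.
ΣF_x = 0: A_x + 40·cos54° = 0 → A_x = -23.51 kN.
ΣF_y = 0: A_y − 5 − 40·sin54° − 13.91·1.4 = 0 → A_y = 56.83 kN.
ΣM about A: M_A − 5·1.2 − 40·sin54°·0.5 − (13.91·1.4)·0.9 = 0 → M_A = 39.71 kN·m.

A_x = -23.51 kN, A_y = 56.83 kN, M_A = 39.71 kN·m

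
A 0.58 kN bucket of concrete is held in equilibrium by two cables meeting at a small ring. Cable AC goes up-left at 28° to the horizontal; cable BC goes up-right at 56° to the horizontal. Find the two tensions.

T_AC = 0.3261 kN, T_BC = 0.5149 kN

ΣF_x = 0: −T_AC·cos28° + T_BC·cos56° = 0 → T_BC = 1.57897·T_AC.
ΣF_y = 0: T_AC·sin28° + T_BC·sin56° = 0.58.
Substitute: T_AC·(0.469472 + 1.57897·0.829038) = 0.58 → T_AC = 0.326118 ≈ 0.3261 kN.
Then T_BC = 1.57897 × 0.326118 = 0.5149 kN.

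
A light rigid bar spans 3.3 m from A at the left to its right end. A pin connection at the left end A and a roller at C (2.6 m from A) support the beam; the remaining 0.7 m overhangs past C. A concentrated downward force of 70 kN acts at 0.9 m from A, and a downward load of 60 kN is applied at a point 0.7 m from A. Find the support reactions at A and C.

Moments about A: C_y·2.6 − 70·0.9 − 60·0.7 = 0 → C_y = 105/2.6 = 40.3846 ≈ 40.38 kN.
ΣF_y = 0: A_y + 40.3846 − 70 − 60 = 0 → A_y = 89.62 kN.
ΣF_x = 0: no horizontal applied forces, so A_x = 0.

A_x = 0, A_y = 89.62 kN, C_y = 40.38 kN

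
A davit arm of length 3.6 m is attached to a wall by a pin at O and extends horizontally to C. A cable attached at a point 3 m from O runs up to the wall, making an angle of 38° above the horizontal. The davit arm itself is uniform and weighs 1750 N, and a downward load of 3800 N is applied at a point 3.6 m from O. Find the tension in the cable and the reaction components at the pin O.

T = 9112 N, O_x = 7180 N, O_y = -60.00 N

ΣM about O: T·sin38°·3 − 1750·1.8 − 3800·3.6 = 0 → T = 16830/(3·0.615661) = 9112.16 ≈ 9112 N.
ΣF_x = 0: O_x − T·cos38° = 0 → O_x = 9112.16 × 0.788011 = 7180 N.
ΣF_y = 0: O_y + T·sin38° − 1750 − 3800 = 0 → O_y = 5550 − 9112.16 × 0.615661 = -60.00 N.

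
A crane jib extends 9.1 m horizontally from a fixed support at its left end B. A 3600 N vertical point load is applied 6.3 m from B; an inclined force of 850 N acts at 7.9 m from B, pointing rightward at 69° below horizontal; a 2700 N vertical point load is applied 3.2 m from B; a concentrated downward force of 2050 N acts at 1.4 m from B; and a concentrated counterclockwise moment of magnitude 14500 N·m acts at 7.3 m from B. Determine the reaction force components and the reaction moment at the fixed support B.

B_x = -304.6 N, B_y = 9144 N, M_B = 25960 N·m

ΣF_x = 0: B_x + 850·cos69° = 0 → B_x = -304.6 N.
ΣF_y = 0: B_y − 3600 − 850·sin69° − 2700 − 2050 = 0 → B_y = 9144 N.
ΣM about B: M_B − 3600·6.3 − 850·sin69°·7.9 − 2700·3.2 − 2050·1.4 + 14500 = 0 → M_B = 25960 N·m.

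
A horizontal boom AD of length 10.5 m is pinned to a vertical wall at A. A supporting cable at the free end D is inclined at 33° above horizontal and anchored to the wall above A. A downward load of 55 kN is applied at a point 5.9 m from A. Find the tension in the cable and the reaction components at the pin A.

T = 56.74 kN, A_x = 47.59 kN, A_y = 24.10 kN

ΣM about A: T·sin33°·10.5 − 55·5.9 = 0 → T = 324.5/(10.5·0.544639) = 56.7436 ≈ 56.74 kN.
ΣF_x = 0: A_x − T·cos33° = 0 → A_x = 56.7436 × 0.838671 = 47.59 kN.
ΣF_y = 0: A_y + T·sin33° − 55 = 0 → A_y = 55 − 56.7436 × 0.544639 = 24.10 kN.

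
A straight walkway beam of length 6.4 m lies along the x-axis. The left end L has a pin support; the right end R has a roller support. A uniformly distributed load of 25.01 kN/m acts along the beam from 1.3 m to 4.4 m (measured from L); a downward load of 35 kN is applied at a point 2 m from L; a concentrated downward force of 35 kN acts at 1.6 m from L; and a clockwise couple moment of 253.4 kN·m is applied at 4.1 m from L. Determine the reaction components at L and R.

L_x = 0, L_y = 53.72 kN, R_y = 93.81 kN

Resultant of the distributed load: 25.01 × 3.1 = 77.531 kN at 2.85 m from L.
ΣM about L: R_y·6.4 − (25.01·3.1)·2.85 − 35·2 − 35·1.6 − 253.4 = 0 → R_y = 600.36335/6.4 = 93.8068 ≈ 93.81 kN.
ΣF_y = 0: L_y + 93.8068 − 25.01·3.1 − 35 − 35 = 0 → L_y = 53.72 kN.
ΣF_x = 0: no horizontal applied forces, so L_x = 0.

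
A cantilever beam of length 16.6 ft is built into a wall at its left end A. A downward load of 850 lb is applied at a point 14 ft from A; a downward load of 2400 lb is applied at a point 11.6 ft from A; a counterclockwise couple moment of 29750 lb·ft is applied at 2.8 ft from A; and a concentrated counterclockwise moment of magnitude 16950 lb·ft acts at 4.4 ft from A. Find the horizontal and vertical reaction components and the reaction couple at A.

A_x = 0, A_y = 3250 lb, M_A = -6960 lb·ft

ΣF_x = 0: A_x = 0.
ΣF_y = 0: A_y − 850 − 2400 = 0 → A_y = 3250 lb.
ΣM about A: M_A − 850·14 − 2400·11.6 + 29750 + 16950 = 0 → M_A = -6960 lb·ft.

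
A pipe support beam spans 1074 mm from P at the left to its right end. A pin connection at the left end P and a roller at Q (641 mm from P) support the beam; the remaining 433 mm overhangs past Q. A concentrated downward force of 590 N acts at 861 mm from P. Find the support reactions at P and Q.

ΣM about P: Q_y·641 − 590·861 = 0 → Q_y = 507990/641 = 792.496 ≈ 792.5 N.
ΣF_y = 0: P_y + 792.496 − 590 = 0 → P_y = -202.5 N.
ΣF_x = 0: no horizontal applied forces, so P_x = 0.

P_x = 0, P_y = -202.5 N, Q_y = 792.5 N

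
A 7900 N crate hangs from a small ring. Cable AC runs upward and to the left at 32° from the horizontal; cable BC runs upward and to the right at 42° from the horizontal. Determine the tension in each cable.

ΣF_x = 0: −T_AC·cos32° + T_BC·cos42° = 0 → T_BC = 1.14116·T_AC.
ΣF_y = 0: T_AC·sin32° + T_BC·sin42° = 7900.
Substitute: T_AC·(0.529919 + 1.14116·0.669131) = 7900 → T_AC = 6107.44 ≈ 6107 N.
Then T_BC = 1.14116 × 6107.44 = 6970 N.

T_AC = 6107 N, T_BC = 6970 N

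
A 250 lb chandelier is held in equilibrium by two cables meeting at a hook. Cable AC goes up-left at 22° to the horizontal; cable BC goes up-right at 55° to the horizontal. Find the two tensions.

T_AC = 147.2 lb, T_BC = 237.9 lb

ΣF_x = 0: −T_AC·cos22° + T_BC·cos55° = 0 → T_BC = 1.6165·T_AC.
ΣF_y = 0: T_AC·sin22° + T_BC·sin55° = 250.
Substitute: T_AC·(0.374607 + 1.6165·0.819152) = 250 → T_AC = 147.166 ≈ 147.2 lb.
Then T_BC = 1.6165 × 147.166 = 237.9 lb.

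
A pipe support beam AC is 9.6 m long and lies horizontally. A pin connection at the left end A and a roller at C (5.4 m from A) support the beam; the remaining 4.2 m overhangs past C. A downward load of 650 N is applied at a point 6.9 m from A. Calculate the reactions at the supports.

ΣM about A: C_y·5.4 − 650·6.9 = 0 → C_y = 4485/5.4 = 830.556 ≈ 830.6 N.
ΣF_y = 0: A_y + 830.556 − 650 = 0 → A_y = -180.6 N.
ΣF_x = 0: no horizontal applied forces, so A_x = 0.

A_x = 0, A_y = -180.6 N, C_y = 830.6 N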